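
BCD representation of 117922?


Each digit → 4-bit binary:
  1 → 0001
  1 → 0001
  7 → 0111
  9 → 1001
  2 → 0010
  2 → 0010
= 0001 0001 0111 1001 0010 0010


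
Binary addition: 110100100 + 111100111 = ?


Align and add column by column (LSB to MSB, carry propagating):
  0110100100
+ 0111100111
  ----------
  col 0: 0 + 1 + 0 (carry in) = 1 → bit 1, carry out 0
  col 1: 0 + 1 + 0 (carry in) = 1 → bit 1, carry out 0
  col 2: 1 + 1 + 0 (carry in) = 2 → bit 0, carry out 1
  col 3: 0 + 0 + 1 (carry in) = 1 → bit 1, carry out 0
  col 4: 0 + 0 + 0 (carry in) = 0 → bit 0, carry out 0
  col 5: 1 + 1 + 0 (carry in) = 2 → bit 0, carry out 1
  col 6: 0 + 1 + 1 (carry in) = 2 → bit 0, carry out 1
  col 7: 1 + 1 + 1 (carry in) = 3 → bit 1, carry out 1
  col 8: 1 + 1 + 1 (carry in) = 3 → bit 1, carry out 1
  col 9: 0 + 0 + 1 (carry in) = 1 → bit 1, carry out 0
Reading bits MSB→LSB: 1110001011
Strip leading zeros: 1110001011
= 1110001011


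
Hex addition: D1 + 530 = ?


Align and add column by column (LSB to MSB, each column mod 16 with carry):
  00D1
+ 0530
  ----
  col 0: 1(1) + 0(0) + 0 (carry in) = 1 → 1(1), carry out 0
  col 1: D(13) + 3(3) + 0 (carry in) = 16 → 0(0), carry out 1
  col 2: 0(0) + 5(5) + 1 (carry in) = 6 → 6(6), carry out 0
  col 3: 0(0) + 0(0) + 0 (carry in) = 0 → 0(0), carry out 0
Reading digits MSB→LSB: 0601
Strip leading zeros: 601
= 0x601


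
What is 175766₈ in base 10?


Positional values:
Position 0: 6 × 8^0 = 6
Position 1: 6 × 8^1 = 48
Position 2: 7 × 8^2 = 448
Position 3: 5 × 8^3 = 2560
Position 4: 7 × 8^4 = 28672
Position 5: 1 × 8^5 = 32768
Sum = 6 + 48 + 448 + 2560 + 28672 + 32768
= 64502


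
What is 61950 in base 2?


Divide by 2 repeatedly:
61950 ÷ 2 = 30975 remainder 0
30975 ÷ 2 = 15487 remainder 1
15487 ÷ 2 = 7743 remainder 1
7743 ÷ 2 = 3871 remainder 1
3871 ÷ 2 = 1935 remainder 1
1935 ÷ 2 = 967 remainder 1
967 ÷ 2 = 483 remainder 1
483 ÷ 2 = 241 remainder 1
241 ÷ 2 = 120 remainder 1
120 ÷ 2 = 60 remainder 0
60 ÷ 2 = 30 remainder 0
30 ÷ 2 = 15 remainder 0
15 ÷ 2 = 7 remainder 1
7 ÷ 2 = 3 remainder 1
3 ÷ 2 = 1 remainder 1
1 ÷ 2 = 0 remainder 1
Reading remainders bottom-up:
= 1111000111111110


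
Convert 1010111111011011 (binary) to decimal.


Positional values:
Bit 0: 1 × 2^0 = 1
Bit 1: 1 × 2^1 = 2
Bit 3: 1 × 2^3 = 8
Bit 4: 1 × 2^4 = 16
Bit 6: 1 × 2^6 = 64
Bit 7: 1 × 2^7 = 128
Bit 8: 1 × 2^8 = 256
Bit 9: 1 × 2^9 = 512
Bit 10: 1 × 2^10 = 1024
Bit 11: 1 × 2^11 = 2048
Bit 13: 1 × 2^13 = 8192
Bit 15: 1 × 2^15 = 32768
Sum = 1 + 2 + 8 + 16 + 64 + 128 + 256 + 512 + 1024 + 2048 + 8192 + 32768
= 45019


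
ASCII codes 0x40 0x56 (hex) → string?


Codes (hex): 0x40 0x56
Per-code ASCII lookup:
  0x40 = 64  (special character) → '@'
  0x56 = 86  (range 65-90: uppercase, 86 - 65 = 21) → 'V'
= '@V'


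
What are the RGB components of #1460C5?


Hex: #1460C5
R = 14₁₆ = 20
G = 60₁₆ = 96
B = C5₁₆ = 197
= RGB(20, 96, 197)


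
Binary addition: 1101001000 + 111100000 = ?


Align and add column by column (LSB to MSB, carry propagating):
  01101001000
+ 00111100000
  -----------
  col 0: 0 + 0 + 0 (carry in) = 0 → bit 0, carry out 0
  col 1: 0 + 0 + 0 (carry in) = 0 → bit 0, carry out 0
  col 2: 0 + 0 + 0 (carry in) = 0 → bit 0, carry out 0
  col 3: 1 + 0 + 0 (carry in) = 1 → bit 1, carry out 0
  col 4: 0 + 0 + 0 (carry in) = 0 → bit 0, carry out 0
  col 5: 0 + 1 + 0 (carry in) = 1 → bit 1, carry out 0
  col 6: 1 + 1 + 0 (carry in) = 2 → bit 0, carry out 1
  col 7: 0 + 1 + 1 (carry in) = 2 → bit 0, carry out 1
  col 8: 1 + 1 + 1 (carry in) = 3 → bit 1, carry out 1
  col 9: 1 + 0 + 1 (carry in) = 2 → bit 0, carry out 1
  col 10: 0 + 0 + 1 (carry in) = 1 → bit 1, carry out 0
Reading bits MSB→LSB: 10100101000
Strip leading zeros: 10100101000
= 10100101000


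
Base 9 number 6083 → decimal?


Positional values (base 9):
  3 × 9^0 = 3 × 1 = 3
  8 × 9^1 = 8 × 9 = 72
  0 × 9^2 = 0 × 81 = 0
  6 × 9^3 = 6 × 729 = 4374
Sum = 3 + 72 + 0 + 4374
= 4449


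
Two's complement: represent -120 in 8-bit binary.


Original: 01111000
Step 1 - Invert all bits: 10000111
Step 2 - Add 1: 10000111 + 1
= 10001000 (represents -120)


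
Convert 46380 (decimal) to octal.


Divide by 8 repeatedly:
46380 ÷ 8 = 5797 remainder 4
5797 ÷ 8 = 724 remainder 5
724 ÷ 8 = 90 remainder 4
90 ÷ 8 = 11 remainder 2
11 ÷ 8 = 1 remainder 3
1 ÷ 8 = 0 remainder 1
Reading remainders bottom-up:
= 0o132454


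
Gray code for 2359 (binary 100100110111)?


Binary: 100100110111
Gray code: G = B XOR (B >> 1)
B >> 1 = 010010011011
100100110111 XOR 010010011011:
  1 XOR 0 = 1
  0 XOR 1 = 1
  0 XOR 0 = 0
  1 XOR 0 = 1
  0 XOR 1 = 1
  0 XOR 0 = 0
  1 XOR 0 = 1
  1 XOR 1 = 0
  0 XOR 1 = 1
  1 XOR 0 = 1
  1 XOR 1 = 0
  1 XOR 1 = 0
= 110110101100


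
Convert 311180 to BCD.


Each digit → 4-bit binary:
  3 → 0011
  1 → 0001
  1 → 0001
  1 → 0001
  8 → 1000
  0 → 0000
= 0011 0001 0001 0001 1000 0000


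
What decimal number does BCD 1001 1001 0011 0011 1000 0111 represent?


Each 4-bit group → digit:
  1001 → 9
  1001 → 9
  0011 → 3
  0011 → 3
  1000 → 8
  0111 → 7
= 993387


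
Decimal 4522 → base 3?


Divide by 3 repeatedly:
4522 ÷ 3 = 1507 remainder 1
1507 ÷ 3 = 502 remainder 1
502 ÷ 3 = 167 remainder 1
167 ÷ 3 = 55 remainder 2
55 ÷ 3 = 18 remainder 1
18 ÷ 3 = 6 remainder 0
6 ÷ 3 = 2 remainder 0
2 ÷ 3 = 0 remainder 2
Reading remainders bottom-up:
= 20012111


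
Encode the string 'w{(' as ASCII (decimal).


String: 'w{('  (3 characters)
Per-character ASCII lookup:
  'w': lowercase starts at 97: 'w' = 97 + 22 = 119
  '{': special character: '{' = 123
  '(': special character: '(' = 40
= 119 123 40


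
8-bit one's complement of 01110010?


Original: 01110010
Invert all bits:
  bit 0: 0 → 1
  bit 1: 1 → 0
  bit 2: 1 → 0
  bit 3: 1 → 0
  bit 4: 0 → 1
  bit 5: 0 → 1
  bit 6: 1 → 0
  bit 7: 0 → 1
= 10001101


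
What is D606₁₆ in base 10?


Positional values:
Position 0: 6 × 16^0 = 6 × 1 = 6
Position 1: 0 × 16^1 = 0 × 16 = 0
Position 2: 6 × 16^2 = 6 × 256 = 1536
Position 3: D × 16^3 = 13 × 4096 = 53248
Sum = 6 + 0 + 1536 + 53248
= 54790


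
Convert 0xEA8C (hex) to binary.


Each hex digit → 4 binary bits:
  E = 1110
  A = 1010
  8 = 1000
  C = 1100
Concatenate: 1110 1010 1000 1100
= 1110101010001100


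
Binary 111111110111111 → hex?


Group into 4-bit nibbles: 0111111110111111
  0111 = 7
  1111 = F
  1011 = B
  1111 = F
= 0x7FBF


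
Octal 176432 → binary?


Each octal digit → 3 binary bits:
  1 = 001
  7 = 111
  6 = 110
  4 = 100
  3 = 011
  2 = 010
Concatenate: 001 111 110 100 011 010
= 001111110100011010


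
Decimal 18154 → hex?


Divide by 16 repeatedly:
18154 ÷ 16 = 1134 remainder 10 (A)
1134 ÷ 16 = 70 remainder 14 (E)
70 ÷ 16 = 4 remainder 6 (6)
4 ÷ 16 = 0 remainder 4 (4)
Reading remainders bottom-up:
= 0x46EA


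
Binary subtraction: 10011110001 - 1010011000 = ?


Align and subtract column by column (LSB to MSB, borrowing when needed):
  10011110001
- 01010011000
  -----------
  col 0: (1 - 0 borrow-in) - 0 → 1 - 0 = 1, borrow out 0
  col 1: (0 - 0 borrow-in) - 0 → 0 - 0 = 0, borrow out 0
  col 2: (0 - 0 borrow-in) - 0 → 0 - 0 = 0, borrow out 0
  col 3: (0 - 0 borrow-in) - 1 → borrow from next column: (0+2) - 1 = 1, borrow out 1
  col 4: (1 - 1 borrow-in) - 1 → borrow from next column: (0+2) - 1 = 1, borrow out 1
  col 5: (1 - 1 borrow-in) - 0 → 0 - 0 = 0, borrow out 0
  col 6: (1 - 0 borrow-in) - 0 → 1 - 0 = 1, borrow out 0
  col 7: (1 - 0 borrow-in) - 1 → 1 - 1 = 0, borrow out 0
  col 8: (0 - 0 borrow-in) - 0 → 0 - 0 = 0, borrow out 0
  col 9: (0 - 0 borrow-in) - 1 → borrow from next column: (0+2) - 1 = 1, borrow out 1
  col 10: (1 - 1 borrow-in) - 0 → 0 - 0 = 0, borrow out 0
Reading bits MSB→LSB: 01001011001
Strip leading zeros: 1001011001
= 1001011001


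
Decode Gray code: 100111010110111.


Gray code: 100111010110111
MSB stays the same: 1
Each subsequent bit = prev_binary XOR current_gray:
  B[1] = 1 XOR 0 = 1
  B[2] = 1 XOR 0 = 1
  B[3] = 1 XOR 1 = 0
  B[4] = 0 XOR 1 = 1
  B[5] = 1 XOR 1 = 0
  B[6] = 0 XOR 0 = 0
  B[7] = 0 XOR 1 = 1
  B[8] = 1 XOR 0 = 1
  B[9] = 1 XOR 1 = 0
  B[10] = 0 XOR 1 = 1
  B[11] = 1 XOR 0 = 1
  B[12] = 1 XOR 1 = 0
  B[13] = 0 XOR 1 = 1
  B[14] = 1 XOR 1 = 0
= 111010011011010 (29914 decimal)


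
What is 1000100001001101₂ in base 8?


Group into 3-bit groups: 001000100001001101
  001 = 1
  000 = 0
  100 = 4
  001 = 1
  001 = 1
  101 = 5
= 0o104115


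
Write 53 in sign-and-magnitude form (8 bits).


Sign bit: 0 (positive)
Magnitude: 53 = 0110101
= 00110101


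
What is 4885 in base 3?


Divide by 3 repeatedly:
4885 ÷ 3 = 1628 remainder 1
1628 ÷ 3 = 542 remainder 2
542 ÷ 3 = 180 remainder 2
180 ÷ 3 = 60 remainder 0
60 ÷ 3 = 20 remainder 0
20 ÷ 3 = 6 remainder 2
6 ÷ 3 = 2 remainder 0
2 ÷ 3 = 0 remainder 2
Reading remainders bottom-up:
= 20200221


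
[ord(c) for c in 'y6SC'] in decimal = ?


String: 'y6SC'  (4 characters)
Per-character ASCII lookup:
  'y': lowercase starts at 97: 'y' = 97 + 24 = 121
  '6': digits start at 48: '6' = 48 + 6 = 54
  'S': uppercase starts at 65: 'S' = 65 + 18 = 83
  'C': uppercase starts at 65: 'C' = 65 + 2 = 67
= 121 54 83 67


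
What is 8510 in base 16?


Divide by 16 repeatedly:
8510 ÷ 16 = 531 remainder 14 (E)
531 ÷ 16 = 33 remainder 3 (3)
33 ÷ 16 = 2 remainder 1 (1)
2 ÷ 16 = 0 remainder 2 (2)
Reading remainders bottom-up:
= 0x213E


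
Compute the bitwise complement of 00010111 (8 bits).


Original: 00010111
Invert all bits:
  bit 0: 0 → 1
  bit 1: 0 → 1
  bit 2: 0 → 1
  bit 3: 1 → 0
  bit 4: 0 → 1
  bit 5: 1 → 0
  bit 6: 1 → 0
  bit 7: 1 → 0
= 11101000


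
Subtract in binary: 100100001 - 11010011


Align and subtract column by column (LSB to MSB, borrowing when needed):
  100100001
- 011010011
  ---------
  col 0: (1 - 0 borrow-in) - 1 → 1 - 1 = 0, borrow out 0
  col 1: (0 - 0 borrow-in) - 1 → borrow from next column: (0+2) - 1 = 1, borrow out 1
  col 2: (0 - 1 borrow-in) - 0 → borrow from next column: (-1+2) - 0 = 1, borrow out 1
  col 3: (0 - 1 borrow-in) - 0 → borrow from next column: (-1+2) - 0 = 1, borrow out 1
  col 4: (0 - 1 borrow-in) - 1 → borrow from next column: (-1+2) - 1 = 0, borrow out 1
  col 5: (1 - 1 borrow-in) - 0 → 0 - 0 = 0, borrow out 0
  col 6: (0 - 0 borrow-in) - 1 → borrow from next column: (0+2) - 1 = 1, borrow out 1
  col 7: (0 - 1 borrow-in) - 1 → borrow from next column: (-1+2) - 1 = 0, borrow out 1
  col 8: (1 - 1 borrow-in) - 0 → 0 - 0 = 0, borrow out 0
Reading bits MSB→LSB: 001001110
Strip leading zeros: 1001110
= 1001110


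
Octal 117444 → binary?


Each octal digit → 3 binary bits:
  1 = 001
  1 = 001
  7 = 111
  4 = 100
  4 = 100
  4 = 100
Concatenate: 001 001 111 100 100 100
= 001001111100100100


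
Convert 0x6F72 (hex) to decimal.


Positional values:
Position 0: 2 × 16^0 = 2 × 1 = 2
Position 1: 7 × 16^1 = 7 × 16 = 112
Position 2: F × 16^2 = 15 × 256 = 3840
Position 3: 6 × 16^3 = 6 × 4096 = 24576
Sum = 2 + 112 + 3840 + 24576
= 28530


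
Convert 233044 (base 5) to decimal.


Positional values (base 5):
  4 × 5^0 = 4 × 1 = 4
  4 × 5^1 = 4 × 5 = 20
  0 × 5^2 = 0 × 25 = 0
  3 × 5^3 = 3 × 125 = 375
  3 × 5^4 = 3 × 625 = 1875
  2 × 5^5 = 2 × 3125 = 6250
Sum = 4 + 20 + 0 + 375 + 1875 + 6250
= 8524


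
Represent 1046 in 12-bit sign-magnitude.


Sign bit: 0 (positive)
Magnitude: 1046 = 10000010110
= 010000010110


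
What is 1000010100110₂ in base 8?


Group into 3-bit groups: 001000010100110
  001 = 1
  000 = 0
  010 = 2
  100 = 4
  110 = 6
= 0o10246


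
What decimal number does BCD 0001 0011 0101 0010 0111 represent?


Each 4-bit group → digit:
  0001 → 1
  0011 → 3
  0101 → 5
  0010 → 2
  0111 → 7
= 13527


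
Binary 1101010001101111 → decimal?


Positional values:
Bit 0: 1 × 2^0 = 1
Bit 1: 1 × 2^1 = 2
Bit 2: 1 × 2^2 = 4
Bit 3: 1 × 2^3 = 8
Bit 5: 1 × 2^5 = 32
Bit 6: 1 × 2^6 = 64
Bit 10: 1 × 2^10 = 1024
Bit 12: 1 × 2^12 = 4096
Bit 14: 1 × 2^14 = 16384
Bit 15: 1 × 2^15 = 32768
Sum = 1 + 2 + 4 + 8 + 32 + 64 + 1024 + 4096 + 16384 + 32768
= 54383


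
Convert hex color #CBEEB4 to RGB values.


Hex: #CBEEB4
R = CB₁₆ = 203
G = EE₁₆ = 238
B = B4₁₆ = 180
= RGB(203, 238, 180)


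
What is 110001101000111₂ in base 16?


Group into 4-bit nibbles: 0110001101000111
  0110 = 6
  0011 = 3
  0100 = 4
  0111 = 7
= 0x6347


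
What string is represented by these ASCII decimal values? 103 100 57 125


Codes (decimal): 103 100 57 125
Per-code ASCII lookup:
  103  (range 97-122: lowercase, 103 - 97 = 6) → 'g'
  100  (range 97-122: lowercase, 100 - 97 = 3) → 'd'
  57  (range 48-57: digits, 57 - 48 = 9) → '9'
  125  (special character) → '}'
= 'gd9}'


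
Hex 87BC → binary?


Each hex digit → 4 binary bits:
  8 = 1000
  7 = 0111
  B = 1011
  C = 1100
Concatenate: 1000 0111 1011 1100
= 1000011110111100


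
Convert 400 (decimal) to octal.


Divide by 8 repeatedly:
400 ÷ 8 = 50 remainder 0
50 ÷ 8 = 6 remainder 2
6 ÷ 8 = 0 remainder 6
Reading remainders bottom-up:
= 0o620


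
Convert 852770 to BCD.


Each digit → 4-bit binary:
  8 → 1000
  5 → 0101
  2 → 0010
  7 → 0111
  7 → 0111
  0 → 0000
= 1000 0101 0010 0111 0111 0000


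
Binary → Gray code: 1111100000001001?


Binary: 1111100000001001
Gray code: G = B XOR (B >> 1)
B >> 1 = 0111110000000100
1111100000001001 XOR 0111110000000100:
  1 XOR 0 = 1
  1 XOR 1 = 0
  1 XOR 1 = 0
  1 XOR 1 = 0
  1 XOR 1 = 0
  0 XOR 1 = 1
  0 XOR 0 = 0
  0 XOR 0 = 0
  0 XOR 0 = 0
  0 XOR 0 = 0
  0 XOR 0 = 0
  0 XOR 0 = 0
  1 XOR 0 = 1
  0 XOR 1 = 1
  0 XOR 0 = 0
  1 XOR 0 = 1
= 1000010000001101


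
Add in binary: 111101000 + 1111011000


Align and add column by column (LSB to MSB, carry propagating):
  00111101000
+ 01111011000
  -----------
  col 0: 0 + 0 + 0 (carry in) = 0 → bit 0, carry out 0
  col 1: 0 + 0 + 0 (carry in) = 0 → bit 0, carry out 0
  col 2: 0 + 0 + 0 (carry in) = 0 → bit 0, carry out 0
  col 3: 1 + 1 + 0 (carry in) = 2 → bit 0, carry out 1
  col 4: 0 + 1 + 1 (carry in) = 2 → bit 0, carry out 1
  col 5: 1 + 0 + 1 (carry in) = 2 → bit 0, carry out 1
  col 6: 1 + 1 + 1 (carry in) = 3 → bit 1, carry out 1
  col 7: 1 + 1 + 1 (carry in) = 3 → bit 1, carry out 1
  col 8: 1 + 1 + 1 (carry in) = 3 → bit 1, carry out 1
  col 9: 0 + 1 + 1 (carry in) = 2 → bit 0, carry out 1
  col 10: 0 + 0 + 1 (carry in) = 1 → bit 1, carry out 0
Reading bits MSB→LSB: 10111000000
Strip leading zeros: 10111000000
= 10111000000


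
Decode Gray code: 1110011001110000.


Gray code: 1110011001110000
MSB stays the same: 1
Each subsequent bit = prev_binary XOR current_gray:
  B[1] = 1 XOR 1 = 0
  B[2] = 0 XOR 1 = 1
  B[3] = 1 XOR 0 = 1
  B[4] = 1 XOR 0 = 1
  B[5] = 1 XOR 1 = 0
  B[6] = 0 XOR 1 = 1
  B[7] = 1 XOR 0 = 1
  B[8] = 1 XOR 0 = 1
  B[9] = 1 XOR 1 = 0
  B[10] = 0 XOR 1 = 1
  B[11] = 1 XOR 1 = 0
  B[12] = 0 XOR 0 = 0
  B[13] = 0 XOR 0 = 0
  B[14] = 0 XOR 0 = 0
  B[15] = 0 XOR 0 = 0
= 1011101110100000 (48032 decimal)


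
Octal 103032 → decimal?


Positional values:
Position 0: 2 × 8^0 = 2
Position 1: 3 × 8^1 = 24
Position 2: 0 × 8^2 = 0
Position 3: 3 × 8^3 = 1536
Position 4: 0 × 8^4 = 0
Position 5: 1 × 8^5 = 32768
Sum = 2 + 24 + 0 + 1536 + 0 + 32768
= 34330


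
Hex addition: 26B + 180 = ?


Align and add column by column (LSB to MSB, each column mod 16 with carry):
  026B
+ 0180
  ----
  col 0: B(11) + 0(0) + 0 (carry in) = 11 → B(11), carry out 0
  col 1: 6(6) + 8(8) + 0 (carry in) = 14 → E(14), carry out 0
  col 2: 2(2) + 1(1) + 0 (carry in) = 3 → 3(3), carry out 0
  col 3: 0(0) + 0(0) + 0 (carry in) = 0 → 0(0), carry out 0
Reading digits MSB→LSB: 03EB
Strip leading zeros: 3EB
= 0x3EB


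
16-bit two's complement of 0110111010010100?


Original: 0110111010010100
Step 1 - Invert all bits: 1001000101101011
Step 2 - Add 1: 1001000101101011 + 1
= 1001000101101100 (represents -28308)


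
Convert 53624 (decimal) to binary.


Divide by 2 repeatedly:
53624 ÷ 2 = 26812 remainder 0
26812 ÷ 2 = 13406 remainder 0
13406 ÷ 2 = 6703 remainder 0
6703 ÷ 2 = 3351 remainder 1
3351 ÷ 2 = 1675 remainder 1
1675 ÷ 2 = 837 remainder 1
837 ÷ 2 = 418 remainder 1
418 ÷ 2 = 209 remainder 0
209 ÷ 2 = 104 remainder 1
104 ÷ 2 = 52 remainder 0
52 ÷ 2 = 26 remainder 0
26 ÷ 2 = 13 remainder 0
13 ÷ 2 = 6 remainder 1
6 ÷ 2 = 3 remainder 0
3 ÷ 2 = 1 remainder 1
1 ÷ 2 = 0 remainder 1
Reading remainders bottom-up:
= 1101000101111000


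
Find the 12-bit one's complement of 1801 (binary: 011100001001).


Original: 011100001001
Invert all bits:
  bit 0: 0 → 1
  bit 1: 1 → 0
  bit 2: 1 → 0
  bit 3: 1 → 0
  bit 4: 0 → 1
  bit 5: 0 → 1
  bit 6: 0 → 1
  bit 7: 0 → 1
  bit 8: 1 → 0
  bit 9: 0 → 1
  bit 10: 0 → 1
  bit 11: 1 → 0
= 100011110110


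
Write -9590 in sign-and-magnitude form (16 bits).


Sign bit: 1 (negative)
Magnitude: 9590 = 010010101110110
= 1010010101110110


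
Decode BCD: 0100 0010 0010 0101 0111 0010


Each 4-bit group → digit:
  0100 → 4
  0010 → 2
  0010 → 2
  0101 → 5
  0111 → 7
  0010 → 2
= 422572


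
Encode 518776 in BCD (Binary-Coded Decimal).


Each digit → 4-bit binary:
  5 → 0101
  1 → 0001
  8 → 1000
  7 → 0111
  7 → 0111
  6 → 0110
= 0101 0001 1000 0111 0111 0110


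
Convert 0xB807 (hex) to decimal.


Positional values:
Position 0: 7 × 16^0 = 7 × 1 = 7
Position 1: 0 × 16^1 = 0 × 16 = 0
Position 2: 8 × 16^2 = 8 × 256 = 2048
Position 3: B × 16^3 = 11 × 4096 = 45056
Sum = 7 + 0 + 2048 + 45056
= 47111


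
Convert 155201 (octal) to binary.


Each octal digit → 3 binary bits:
  1 = 001
  5 = 101
  5 = 101
  2 = 010
  0 = 000
  1 = 001
Concatenate: 001 101 101 010 000 001
= 001101101010000001


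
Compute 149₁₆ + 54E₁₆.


Align and add column by column (LSB to MSB, each column mod 16 with carry):
  0149
+ 054E
  ----
  col 0: 9(9) + E(14) + 0 (carry in) = 23 → 7(7), carry out 1
  col 1: 4(4) + 4(4) + 1 (carry in) = 9 → 9(9), carry out 0
  col 2: 1(1) + 5(5) + 0 (carry in) = 6 → 6(6), carry out 0
  col 3: 0(0) + 0(0) + 0 (carry in) = 0 → 0(0), carry out 0
Reading digits MSB→LSB: 0697
Strip leading zeros: 697
= 0x697


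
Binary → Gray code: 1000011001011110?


Binary: 1000011001011110
Gray code: G = B XOR (B >> 1)
B >> 1 = 0100001100101111
1000011001011110 XOR 0100001100101111:
  1 XOR 0 = 1
  0 XOR 1 = 1
  0 XOR 0 = 0
  0 XOR 0 = 0
  0 XOR 0 = 0
  1 XOR 0 = 1
  1 XOR 1 = 0
  0 XOR 1 = 1
  0 XOR 0 = 0
  1 XOR 0 = 1
  0 XOR 1 = 1
  1 XOR 0 = 1
  1 XOR 1 = 0
  1 XOR 1 = 0
  1 XOR 1 = 0
  0 XOR 1 = 1
= 1100010101110001


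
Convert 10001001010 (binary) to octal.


Group into 3-bit groups: 010001001010
  010 = 2
  001 = 1
  001 = 1
  010 = 2
= 0o2112


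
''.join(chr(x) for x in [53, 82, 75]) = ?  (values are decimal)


Codes (decimal): 53 82 75
Per-code ASCII lookup:
  53  (range 48-57: digits, 53 - 48 = 5) → '5'
  82  (range 65-90: uppercase, 82 - 65 = 17) → 'R'
  75  (range 65-90: uppercase, 75 - 65 = 10) → 'K'
= '5RK'


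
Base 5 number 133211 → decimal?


Positional values (base 5):
  1 × 5^0 = 1 × 1 = 1
  1 × 5^1 = 1 × 5 = 5
  2 × 5^2 = 2 × 25 = 50
  3 × 5^3 = 3 × 125 = 375
  3 × 5^4 = 3 × 625 = 1875
  1 × 5^5 = 1 × 3125 = 3125
Sum = 1 + 5 + 50 + 375 + 1875 + 3125
= 5431


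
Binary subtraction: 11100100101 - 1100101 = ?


Align and subtract column by column (LSB to MSB, borrowing when needed):
  11100100101
- 00001100101
  -----------
  col 0: (1 - 0 borrow-in) - 1 → 1 - 1 = 0, borrow out 0
  col 1: (0 - 0 borrow-in) - 0 → 0 - 0 = 0, borrow out 0
  col 2: (1 - 0 borrow-in) - 1 → 1 - 1 = 0, borrow out 0
  col 3: (0 - 0 borrow-in) - 0 → 0 - 0 = 0, borrow out 0
  col 4: (0 - 0 borrow-in) - 0 → 0 - 0 = 0, borrow out 0
  col 5: (1 - 0 borrow-in) - 1 → 1 - 1 = 0, borrow out 0
  col 6: (0 - 0 borrow-in) - 1 → borrow from next column: (0+2) - 1 = 1, borrow out 1
  col 7: (0 - 1 borrow-in) - 0 → borrow from next column: (-1+2) - 0 = 1, borrow out 1
  col 8: (1 - 1 borrow-in) - 0 → 0 - 0 = 0, borrow out 0
  col 9: (1 - 0 borrow-in) - 0 → 1 - 0 = 1, borrow out 0
  col 10: (1 - 0 borrow-in) - 0 → 1 - 0 = 1, borrow out 0
Reading bits MSB→LSB: 11011000000
Strip leading zeros: 11011000000
= 11011000000


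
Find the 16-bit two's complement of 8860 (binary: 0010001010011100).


Original: 0010001010011100
Step 1 - Invert all bits: 1101110101100011
Step 2 - Add 1: 1101110101100011 + 1
= 1101110101100100 (represents -8860)


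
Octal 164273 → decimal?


Positional values:
Position 0: 3 × 8^0 = 3
Position 1: 7 × 8^1 = 56
Position 2: 2 × 8^2 = 128
Position 3: 4 × 8^3 = 2048
Position 4: 6 × 8^4 = 24576
Position 5: 1 × 8^5 = 32768
Sum = 3 + 56 + 128 + 2048 + 24576 + 32768
= 59579


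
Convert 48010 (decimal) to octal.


Divide by 8 repeatedly:
48010 ÷ 8 = 6001 remainder 2
6001 ÷ 8 = 750 remainder 1
750 ÷ 8 = 93 remainder 6
93 ÷ 8 = 11 remainder 5
11 ÷ 8 = 1 remainder 3
1 ÷ 8 = 0 remainder 1
Reading remainders bottom-up:
= 0o135612


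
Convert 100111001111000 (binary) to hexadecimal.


Group into 4-bit nibbles: 0100111001111000
  0100 = 4
  1110 = E
  0111 = 7
  1000 = 8
= 0x4E78


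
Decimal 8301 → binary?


Divide by 2 repeatedly:
8301 ÷ 2 = 4150 remainder 1
4150 ÷ 2 = 2075 remainder 0
2075 ÷ 2 = 1037 remainder 1
1037 ÷ 2 = 518 remainder 1
518 ÷ 2 = 259 remainder 0
259 ÷ 2 = 129 remainder 1
129 ÷ 2 = 64 remainder 1
64 ÷ 2 = 32 remainder 0
32 ÷ 2 = 16 remainder 0
16 ÷ 2 = 8 remainder 0
8 ÷ 2 = 4 remainder 0
4 ÷ 2 = 2 remainder 0
2 ÷ 2 = 1 remainder 0
1 ÷ 2 = 0 remainder 1
Reading remainders bottom-up:
= 10000001101101


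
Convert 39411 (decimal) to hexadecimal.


Divide by 16 repeatedly:
39411 ÷ 16 = 2463 remainder 3 (3)
2463 ÷ 16 = 153 remainder 15 (F)
153 ÷ 16 = 9 remainder 9 (9)
9 ÷ 16 = 0 remainder 9 (9)
Reading remainders bottom-up:
= 0x99F3


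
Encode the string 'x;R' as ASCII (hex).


String: 'x;R'  (3 characters)
Per-character ASCII lookup:
  'x': lowercase starts at 97: 'x' = 97 + 23 = 120 → 0x78
  ';': special character: ';' = 59 → 0x3B
  'R': uppercase starts at 65: 'R' = 65 + 17 = 82 → 0x52
= 0x78 0x3B 0x52


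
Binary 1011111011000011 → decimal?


Positional values:
Bit 0: 1 × 2^0 = 1
Bit 1: 1 × 2^1 = 2
Bit 6: 1 × 2^6 = 64
Bit 7: 1 × 2^7 = 128
Bit 9: 1 × 2^9 = 512
Bit 10: 1 × 2^10 = 1024
Bit 11: 1 × 2^11 = 2048
Bit 12: 1 × 2^12 = 4096
Bit 13: 1 × 2^13 = 8192
Bit 15: 1 × 2^15 = 32768
Sum = 1 + 2 + 64 + 128 + 512 + 1024 + 2048 + 4096 + 8192 + 32768
= 48835


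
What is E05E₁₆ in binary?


Each hex digit → 4 binary bits:
  E = 1110
  0 = 0000
  5 = 0101
  E = 1110
Concatenate: 1110 0000 0101 1110
= 1110000001011110


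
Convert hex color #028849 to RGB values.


Hex: #028849
R = 02₁₆ = 2
G = 88₁₆ = 136
B = 49₁₆ = 73
= RGB(2, 136, 73)


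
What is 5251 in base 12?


Divide by 12 repeatedly:
5251 ÷ 12 = 437 remainder 7
437 ÷ 12 = 36 remainder 5
36 ÷ 12 = 3 remainder 0
3 ÷ 12 = 0 remainder 3
Reading remainders bottom-up:
= 3057


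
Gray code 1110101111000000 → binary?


Gray code: 1110101111000000
MSB stays the same: 1
Each subsequent bit = prev_binary XOR current_gray:
  B[1] = 1 XOR 1 = 0
  B[2] = 0 XOR 1 = 1
  B[3] = 1 XOR 0 = 1
  B[4] = 1 XOR 1 = 0
  B[5] = 0 XOR 0 = 0
  B[6] = 0 XOR 1 = 1
  B[7] = 1 XOR 1 = 0
  B[8] = 0 XOR 1 = 1
  B[9] = 1 XOR 1 = 0
  B[10] = 0 XOR 0 = 0
  B[11] = 0 XOR 0 = 0
  B[12] = 0 XOR 0 = 0
  B[13] = 0 XOR 0 = 0
  B[14] = 0 XOR 0 = 0
  B[15] = 0 XOR 0 = 0
= 1011001010000000 (45696 decimal)


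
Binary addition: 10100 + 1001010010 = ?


Align and add column by column (LSB to MSB, carry propagating):
  00000010100
+ 01001010010
  -----------
  col 0: 0 + 0 + 0 (carry in) = 0 → bit 0, carry out 0
  col 1: 0 + 1 + 0 (carry in) = 1 → bit 1, carry out 0
  col 2: 1 + 0 + 0 (carry in) = 1 → bit 1, carry out 0
  col 3: 0 + 0 + 0 (carry in) = 0 → bit 0, carry out 0
  col 4: 1 + 1 + 0 (carry in) = 2 → bit 0, carry out 1
  col 5: 0 + 0 + 1 (carry in) = 1 → bit 1, carry out 0
  col 6: 0 + 1 + 0 (carry in) = 1 → bit 1, carry out 0
  col 7: 0 + 0 + 0 (carry in) = 0 → bit 0, carry out 0
  col 8: 0 + 0 + 0 (carry in) = 0 → bit 0, carry out 0
  col 9: 0 + 1 + 0 (carry in) = 1 → bit 1, carry out 0
  col 10: 0 + 0 + 0 (carry in) = 0 → bit 0, carry out 0
Reading bits MSB→LSB: 01001100110
Strip leading zeros: 1001100110
= 1001100110


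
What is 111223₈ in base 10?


Positional values:
Position 0: 3 × 8^0 = 3
Position 1: 2 × 8^1 = 16
Position 2: 2 × 8^2 = 128
Position 3: 1 × 8^3 = 512
Position 4: 1 × 8^4 = 4096
Position 5: 1 × 8^5 = 32768
Sum = 3 + 16 + 128 + 512 + 4096 + 32768
= 37523


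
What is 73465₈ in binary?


Each octal digit → 3 binary bits:
  7 = 111
  3 = 011
  4 = 100
  6 = 110
  5 = 101
Concatenate: 111 011 100 110 101
= 111011100110101


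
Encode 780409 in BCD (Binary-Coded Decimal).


Each digit → 4-bit binary:
  7 → 0111
  8 → 1000
  0 → 0000
  4 → 0100
  0 → 0000
  9 → 1001
= 0111 1000 0000 0100 0000 1001


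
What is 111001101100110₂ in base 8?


Group into 3-bit groups: 111001101100110
  111 = 7
  001 = 1
  101 = 5
  100 = 4
  110 = 6
= 0o71546


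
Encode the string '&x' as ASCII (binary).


String: '&x'  (2 characters)
Per-character ASCII lookup:
  '&': special character: '&' = 38 → 100110
  'x': lowercase starts at 97: 'x' = 97 + 23 = 120 → 1111000
= 100110 1111000


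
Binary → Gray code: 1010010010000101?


Binary: 1010010010000101
Gray code: G = B XOR (B >> 1)
B >> 1 = 0101001001000010
1010010010000101 XOR 0101001001000010:
  1 XOR 0 = 1
  0 XOR 1 = 1
  1 XOR 0 = 1
  0 XOR 1 = 1
  0 XOR 0 = 0
  1 XOR 0 = 1
  0 XOR 1 = 1
  0 XOR 0 = 0
  1 XOR 0 = 1
  0 XOR 1 = 1
  0 XOR 0 = 0
  0 XOR 0 = 0
  0 XOR 0 = 0
  1 XOR 0 = 1
  0 XOR 1 = 1
  1 XOR 0 = 1
= 1111011011000111


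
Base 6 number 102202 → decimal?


Positional values (base 6):
  2 × 6^0 = 2 × 1 = 2
  0 × 6^1 = 0 × 6 = 0
  2 × 6^2 = 2 × 36 = 72
  2 × 6^3 = 2 × 216 = 432
  0 × 6^4 = 0 × 1296 = 0
  1 × 6^5 = 1 × 7776 = 7776
Sum = 2 + 0 + 72 + 432 + 0 + 7776
= 8282


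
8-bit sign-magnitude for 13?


Sign bit: 0 (positive)
Magnitude: 13 = 0001101
= 00001101


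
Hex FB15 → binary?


Each hex digit → 4 binary bits:
  F = 1111
  B = 1011
  1 = 0001
  5 = 0101
Concatenate: 1111 1011 0001 0101
= 1111101100010101


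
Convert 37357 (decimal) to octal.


Divide by 8 repeatedly:
37357 ÷ 8 = 4669 remainder 5
4669 ÷ 8 = 583 remainder 5
583 ÷ 8 = 72 remainder 7
72 ÷ 8 = 9 remainder 0
9 ÷ 8 = 1 remainder 1
1 ÷ 8 = 0 remainder 1
Reading remainders bottom-up:
= 0o110755


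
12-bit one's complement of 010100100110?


Original: 010100100110
Invert all bits:
  bit 0: 0 → 1
  bit 1: 1 → 0
  bit 2: 0 → 1
  bit 3: 1 → 0
  bit 4: 0 → 1
  bit 5: 0 → 1
  bit 6: 1 → 0
  bit 7: 0 → 1
  bit 8: 0 → 1
  bit 9: 1 → 0
  bit 10: 1 → 0
  bit 11: 0 → 1
= 101011011001


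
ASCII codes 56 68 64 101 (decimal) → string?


Codes (decimal): 56 68 64 101
Per-code ASCII lookup:
  56  (range 48-57: digits, 56 - 48 = 8) → '8'
  68  (range 65-90: uppercase, 68 - 65 = 3) → 'D'
  64  (special character) → '@'
  101  (range 97-122: lowercase, 101 - 97 = 4) → 'e'
= '8D@e'


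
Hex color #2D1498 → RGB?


Hex: #2D1498
R = 2D₁₆ = 45
G = 14₁₆ = 20
B = 98₁₆ = 152
= RGB(45, 20, 152)


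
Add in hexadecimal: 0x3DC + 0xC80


Align and add column by column (LSB to MSB, each column mod 16 with carry):
  03DC
+ 0C80
  ----
  col 0: C(12) + 0(0) + 0 (carry in) = 12 → C(12), carry out 0
  col 1: D(13) + 8(8) + 0 (carry in) = 21 → 5(5), carry out 1
  col 2: 3(3) + C(12) + 1 (carry in) = 16 → 0(0), carry out 1
  col 3: 0(0) + 0(0) + 1 (carry in) = 1 → 1(1), carry out 0
Reading digits MSB→LSB: 105C
Strip leading zeros: 105C
= 0x105C


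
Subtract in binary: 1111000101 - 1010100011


Align and subtract column by column (LSB to MSB, borrowing when needed):
  1111000101
- 1010100011
  ----------
  col 0: (1 - 0 borrow-in) - 1 → 1 - 1 = 0, borrow out 0
  col 1: (0 - 0 borrow-in) - 1 → borrow from next column: (0+2) - 1 = 1, borrow out 1
  col 2: (1 - 1 borrow-in) - 0 → 0 - 0 = 0, borrow out 0
  col 3: (0 - 0 borrow-in) - 0 → 0 - 0 = 0, borrow out 0
  col 4: (0 - 0 borrow-in) - 0 → 0 - 0 = 0, borrow out 0
  col 5: (0 - 0 borrow-in) - 1 → borrow from next column: (0+2) - 1 = 1, borrow out 1
  col 6: (1 - 1 borrow-in) - 0 → 0 - 0 = 0, borrow out 0
  col 7: (1 - 0 borrow-in) - 1 → 1 - 1 = 0, borrow out 0
  col 8: (1 - 0 borrow-in) - 0 → 1 - 0 = 1, borrow out 0
  col 9: (1 - 0 borrow-in) - 1 → 1 - 1 = 0, borrow out 0
Reading bits MSB→LSB: 0100100010
Strip leading zeros: 100100010
= 100100010


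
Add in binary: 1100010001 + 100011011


Align and add column by column (LSB to MSB, carry propagating):
  01100010001
+ 00100011011
  -----------
  col 0: 1 + 1 + 0 (carry in) = 2 → bit 0, carry out 1
  col 1: 0 + 1 + 1 (carry in) = 2 → bit 0, carry out 1
  col 2: 0 + 0 + 1 (carry in) = 1 → bit 1, carry out 0
  col 3: 0 + 1 + 0 (carry in) = 1 → bit 1, carry out 0
  col 4: 1 + 1 + 0 (carry in) = 2 → bit 0, carry out 1
  col 5: 0 + 0 + 1 (carry in) = 1 → bit 1, carry out 0
  col 6: 0 + 0 + 0 (carry in) = 0 → bit 0, carry out 0
  col 7: 0 + 0 + 0 (carry in) = 0 → bit 0, carry out 0
  col 8: 1 + 1 + 0 (carry in) = 2 → bit 0, carry out 1
  col 9: 1 + 0 + 1 (carry in) = 2 → bit 0, carry out 1
  col 10: 0 + 0 + 1 (carry in) = 1 → bit 1, carry out 0
Reading bits MSB→LSB: 10000101100
Strip leading zeros: 10000101100
= 10000101100


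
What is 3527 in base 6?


Divide by 6 repeatedly:
3527 ÷ 6 = 587 remainder 5
587 ÷ 6 = 97 remainder 5
97 ÷ 6 = 16 remainder 1
16 ÷ 6 = 2 remainder 4
2 ÷ 6 = 0 remainder 2
Reading remainders bottom-up:
= 24155


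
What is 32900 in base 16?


Divide by 16 repeatedly:
32900 ÷ 16 = 2056 remainder 4 (4)
2056 ÷ 16 = 128 remainder 8 (8)
128 ÷ 16 = 8 remainder 0 (0)
8 ÷ 16 = 0 remainder 8 (8)
Reading remainders bottom-up:
= 0x8084


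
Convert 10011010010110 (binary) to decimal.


Positional values:
Bit 1: 1 × 2^1 = 2
Bit 2: 1 × 2^2 = 4
Bit 4: 1 × 2^4 = 16
Bit 7: 1 × 2^7 = 128
Bit 9: 1 × 2^9 = 512
Bit 10: 1 × 2^10 = 1024
Bit 13: 1 × 2^13 = 8192
Sum = 2 + 4 + 16 + 128 + 512 + 1024 + 8192
= 9878


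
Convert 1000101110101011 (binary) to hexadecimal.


Group into 4-bit nibbles: 1000101110101011
  1000 = 8
  1011 = B
  1010 = A
  1011 = B
= 0x8BAB


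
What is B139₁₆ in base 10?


Positional values:
Position 0: 9 × 16^0 = 9 × 1 = 9
Position 1: 3 × 16^1 = 3 × 16 = 48
Position 2: 1 × 16^2 = 1 × 256 = 256
Position 3: B × 16^3 = 11 × 4096 = 45056
Sum = 9 + 48 + 256 + 45056
= 45369


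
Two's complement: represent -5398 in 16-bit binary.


Original: 0001010100010110
Step 1 - Invert all bits: 1110101011101001
Step 2 - Add 1: 1110101011101001 + 1
= 1110101011101010 (represents -5398)


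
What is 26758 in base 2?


Divide by 2 repeatedly:
26758 ÷ 2 = 13379 remainder 0
13379 ÷ 2 = 6689 remainder 1
6689 ÷ 2 = 3344 remainder 1
3344 ÷ 2 = 1672 remainder 0
1672 ÷ 2 = 836 remainder 0
836 ÷ 2 = 418 remainder 0
418 ÷ 2 = 209 remainder 0
209 ÷ 2 = 104 remainder 1
104 ÷ 2 = 52 remainder 0
52 ÷ 2 = 26 remainder 0
26 ÷ 2 = 13 remainder 0
13 ÷ 2 = 6 remainder 1
6 ÷ 2 = 3 remainder 0
3 ÷ 2 = 1 remainder 1
1 ÷ 2 = 0 remainder 1
Reading remainders bottom-up:
= 110100010000110


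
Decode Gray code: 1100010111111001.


Gray code: 1100010111111001
MSB stays the same: 1
Each subsequent bit = prev_binary XOR current_gray:
  B[1] = 1 XOR 1 = 0
  B[2] = 0 XOR 0 = 0
  B[3] = 0 XOR 0 = 0
  B[4] = 0 XOR 0 = 0
  B[5] = 0 XOR 1 = 1
  B[6] = 1 XOR 0 = 1
  B[7] = 1 XOR 1 = 0
  B[8] = 0 XOR 1 = 1
  B[9] = 1 XOR 1 = 0
  B[10] = 0 XOR 1 = 1
  B[11] = 1 XOR 1 = 0
  B[12] = 0 XOR 1 = 1
  B[13] = 1 XOR 0 = 1
  B[14] = 1 XOR 0 = 1
  B[15] = 1 XOR 1 = 0
= 1000011010101110 (34478 decimal)


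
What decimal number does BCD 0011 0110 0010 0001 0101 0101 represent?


Each 4-bit group → digit:
  0011 → 3
  0110 → 6
  0010 → 2
  0001 → 1
  0101 → 5
  0101 → 5
= 362155


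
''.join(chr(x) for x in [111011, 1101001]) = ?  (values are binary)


Codes (binary): 111011 1101001
Per-code ASCII lookup:
  111011 = 59  (special character) → ';'
  1101001 = 105  (range 97-122: lowercase, 105 - 97 = 8) → 'i'
= ';i'


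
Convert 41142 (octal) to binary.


Each octal digit → 3 binary bits:
  4 = 100
  1 = 001
  1 = 001
  4 = 100
  2 = 010
Concatenate: 100 001 001 100 010
= 100001001100010


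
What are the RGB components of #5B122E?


Hex: #5B122E
R = 5B₁₆ = 91
G = 12₁₆ = 18
B = 2E₁₆ = 46
= RGB(91, 18, 46)


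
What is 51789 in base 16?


Divide by 16 repeatedly:
51789 ÷ 16 = 3236 remainder 13 (D)
3236 ÷ 16 = 202 remainder 4 (4)
202 ÷ 16 = 12 remainder 10 (A)
12 ÷ 16 = 0 remainder 12 (C)
Reading remainders bottom-up:
= 0xCA4D


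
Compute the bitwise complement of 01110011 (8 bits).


Original: 01110011
Invert all bits:
  bit 0: 0 → 1
  bit 1: 1 → 0
  bit 2: 1 → 0
  bit 3: 1 → 0
  bit 4: 0 → 1
  bit 5: 0 → 1
  bit 6: 1 → 0
  bit 7: 1 → 0
= 10001100


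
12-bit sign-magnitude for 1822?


Sign bit: 0 (positive)
Magnitude: 1822 = 11100011110
= 011100011110


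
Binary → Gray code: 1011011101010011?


Binary: 1011011101010011
Gray code: G = B XOR (B >> 1)
B >> 1 = 0101101110101001
1011011101010011 XOR 0101101110101001:
  1 XOR 0 = 1
  0 XOR 1 = 1
  1 XOR 0 = 1
  1 XOR 1 = 0
  0 XOR 1 = 1
  1 XOR 0 = 1
  1 XOR 1 = 0
  1 XOR 1 = 0
  0 XOR 1 = 1
  1 XOR 0 = 1
  0 XOR 1 = 1
  1 XOR 0 = 1
  0 XOR 1 = 1
  0 XOR 0 = 0
  1 XOR 0 = 1
  1 XOR 1 = 0
= 1110110011111010


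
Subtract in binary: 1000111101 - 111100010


Align and subtract column by column (LSB to MSB, borrowing when needed):
  1000111101
- 0111100010
  ----------
  col 0: (1 - 0 borrow-in) - 0 → 1 - 0 = 1, borrow out 0
  col 1: (0 - 0 borrow-in) - 1 → borrow from next column: (0+2) - 1 = 1, borrow out 1
  col 2: (1 - 1 borrow-in) - 0 → 0 - 0 = 0, borrow out 0
  col 3: (1 - 0 borrow-in) - 0 → 1 - 0 = 1, borrow out 0
  col 4: (1 - 0 borrow-in) - 0 → 1 - 0 = 1, borrow out 0
  col 5: (1 - 0 borrow-in) - 1 → 1 - 1 = 0, borrow out 0
  col 6: (0 - 0 borrow-in) - 1 → borrow from next column: (0+2) - 1 = 1, borrow out 1
  col 7: (0 - 1 borrow-in) - 1 → borrow from next column: (-1+2) - 1 = 0, borrow out 1
  col 8: (0 - 1 borrow-in) - 1 → borrow from next column: (-1+2) - 1 = 0, borrow out 1
  col 9: (1 - 1 borrow-in) - 0 → 0 - 0 = 0, borrow out 0
Reading bits MSB→LSB: 0001011011
Strip leading zeros: 1011011
= 1011011


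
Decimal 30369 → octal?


Divide by 8 repeatedly:
30369 ÷ 8 = 3796 remainder 1
3796 ÷ 8 = 474 remainder 4
474 ÷ 8 = 59 remainder 2
59 ÷ 8 = 7 remainder 3
7 ÷ 8 = 0 remainder 7
Reading remainders bottom-up:
= 0o73241


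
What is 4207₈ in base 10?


Positional values:
Position 0: 7 × 8^0 = 7
Position 1: 0 × 8^1 = 0
Position 2: 2 × 8^2 = 128
Position 3: 4 × 8^3 = 2048
Sum = 7 + 0 + 128 + 2048
= 2183


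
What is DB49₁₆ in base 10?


Positional values:
Position 0: 9 × 16^0 = 9 × 1 = 9
Position 1: 4 × 16^1 = 4 × 16 = 64
Position 2: B × 16^2 = 11 × 256 = 2816
Position 3: D × 16^3 = 13 × 4096 = 53248
Sum = 9 + 64 + 2816 + 53248
= 56137


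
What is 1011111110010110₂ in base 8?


Group into 3-bit groups: 001011111110010110
  001 = 1
  011 = 3
  111 = 7
  110 = 6
  010 = 2
  110 = 6
= 0o137626


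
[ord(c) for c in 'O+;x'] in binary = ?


String: 'O+;x'  (4 characters)
Per-character ASCII lookup:
  'O': uppercase starts at 65: 'O' = 65 + 14 = 79 → 1001111
  '+': special character: '+' = 43 → 101011
  ';': special character: ';' = 59 → 111011
  'x': lowercase starts at 97: 'x' = 97 + 23 = 120 → 1111000
= 1001111 101011 111011 1111000


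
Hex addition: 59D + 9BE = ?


Align and add column by column (LSB to MSB, each column mod 16 with carry):
  059D
+ 09BE
  ----
  col 0: D(13) + E(14) + 0 (carry in) = 27 → B(11), carry out 1
  col 1: 9(9) + B(11) + 1 (carry in) = 21 → 5(5), carry out 1
  col 2: 5(5) + 9(9) + 1 (carry in) = 15 → F(15), carry out 0
  col 3: 0(0) + 0(0) + 0 (carry in) = 0 → 0(0), carry out 0
Reading digits MSB→LSB: 0F5B
Strip leading zeros: F5B
= 0xF5B


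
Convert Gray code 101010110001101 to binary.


Gray code: 101010110001101
MSB stays the same: 1
Each subsequent bit = prev_binary XOR current_gray:
  B[1] = 1 XOR 0 = 1
  B[2] = 1 XOR 1 = 0
  B[3] = 0 XOR 0 = 0
  B[4] = 0 XOR 1 = 1
  B[5] = 1 XOR 0 = 1
  B[6] = 1 XOR 1 = 0
  B[7] = 0 XOR 1 = 1
  B[8] = 1 XOR 0 = 1
  B[9] = 1 XOR 0 = 1
  B[10] = 1 XOR 0 = 1
  B[11] = 1 XOR 1 = 0
  B[12] = 0 XOR 1 = 1
  B[13] = 1 XOR 0 = 1
  B[14] = 1 XOR 1 = 0
= 110011011110110 (26358 decimal)


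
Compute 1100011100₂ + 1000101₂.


Align and add column by column (LSB to MSB, carry propagating):
  01100011100
+ 00001000101
  -----------
  col 0: 0 + 1 + 0 (carry in) = 1 → bit 1, carry out 0
  col 1: 0 + 0 + 0 (carry in) = 0 → bit 0, carry out 0
  col 2: 1 + 1 + 0 (carry in) = 2 → bit 0, carry out 1
  col 3: 1 + 0 + 1 (carry in) = 2 → bit 0, carry out 1
  col 4: 1 + 0 + 1 (carry in) = 2 → bit 0, carry out 1
  col 5: 0 + 0 + 1 (carry in) = 1 → bit 1, carry out 0
  col 6: 0 + 1 + 0 (carry in) = 1 → bit 1, carry out 0
  col 7: 0 + 0 + 0 (carry in) = 0 → bit 0, carry out 0
  col 8: 1 + 0 + 0 (carry in) = 1 → bit 1, carry out 0
  col 9: 1 + 0 + 0 (carry in) = 1 → bit 1, carry out 0
  col 10: 0 + 0 + 0 (carry in) = 0 → bit 0, carry out 0
Reading bits MSB→LSB: 01101100001
Strip leading zeros: 1101100001
= 1101100001


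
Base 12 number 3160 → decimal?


Positional values (base 12):
  0 × 12^0 = 0 × 1 = 0
  6 × 12^1 = 6 × 12 = 72
  1 × 12^2 = 1 × 144 = 144
  3 × 12^3 = 3 × 1728 = 5184
Sum = 0 + 72 + 144 + 5184
= 5400


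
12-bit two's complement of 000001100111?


Original: 000001100111
Step 1 - Invert all bits: 111110011000
Step 2 - Add 1: 111110011000 + 1
= 111110011001 (represents -103)


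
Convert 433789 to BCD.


Each digit → 4-bit binary:
  4 → 0100
  3 → 0011
  3 → 0011
  7 → 0111
  8 → 1000
  9 → 1001
= 0100 0011 0011 0111 1000 1001


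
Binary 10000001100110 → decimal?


Positional values:
Bit 1: 1 × 2^1 = 2
Bit 2: 1 × 2^2 = 4
Bit 5: 1 × 2^5 = 32
Bit 6: 1 × 2^6 = 64
Bit 13: 1 × 2^13 = 8192
Sum = 2 + 4 + 32 + 64 + 8192
= 8294


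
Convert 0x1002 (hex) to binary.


Each hex digit → 4 binary bits:
  1 = 0001
  0 = 0000
  0 = 0000
  2 = 0010
Concatenate: 0001 0000 0000 0010
= 0001000000000010


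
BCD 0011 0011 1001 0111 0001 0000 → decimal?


Each 4-bit group → digit:
  0011 → 3
  0011 → 3
  1001 → 9
  0111 → 7
  0001 → 1
  0000 → 0
= 339710


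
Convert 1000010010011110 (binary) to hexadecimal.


Group into 4-bit nibbles: 1000010010011110
  1000 = 8
  0100 = 4
  1001 = 9
  1110 = E
= 0x849E


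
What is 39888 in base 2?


Divide by 2 repeatedly:
39888 ÷ 2 = 19944 remainder 0
19944 ÷ 2 = 9972 remainder 0
9972 ÷ 2 = 4986 remainder 0
4986 ÷ 2 = 2493 remainder 0
2493 ÷ 2 = 1246 remainder 1
1246 ÷ 2 = 623 remainder 0
623 ÷ 2 = 311 remainder 1
311 ÷ 2 = 155 remainder 1
155 ÷ 2 = 77 remainder 1
77 ÷ 2 = 38 remainder 1
38 ÷ 2 = 19 remainder 0
19 ÷ 2 = 9 remainder 1
9 ÷ 2 = 4 remainder 1
4 ÷ 2 = 2 remainder 0
2 ÷ 2 = 1 remainder 0
1 ÷ 2 = 0 remainder 1
Reading remainders bottom-up:
= 1001101111010000


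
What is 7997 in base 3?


Divide by 3 repeatedly:
7997 ÷ 3 = 2665 remainder 2
2665 ÷ 3 = 888 remainder 1
888 ÷ 3 = 296 remainder 0
296 ÷ 3 = 98 remainder 2
98 ÷ 3 = 32 remainder 2
32 ÷ 3 = 10 remainder 2
10 ÷ 3 = 3 remainder 1
3 ÷ 3 = 1 remainder 0
1 ÷ 3 = 0 remainder 1
Reading remainders bottom-up:
= 101222012
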